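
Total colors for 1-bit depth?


Colors = 2^bits = 2^1
= 2 colors


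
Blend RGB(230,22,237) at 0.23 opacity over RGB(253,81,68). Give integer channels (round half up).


C = α×F + (1-α)×B, with 1-α = 0.77
R: 0.23×230 + 0.77×253 = 52.90 + 194.81 = 247.71 → 248
G: 0.23×22 + 0.77×81 = 5.06 + 62.37 = 67.43 → 67
B: 0.23×237 + 0.77×68 = 54.51 + 52.36 = 106.87 → 107
= RGB(248, 67, 107)


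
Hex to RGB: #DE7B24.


DE → 222 (R)
7B → 123 (G)
24 → 36 (B)
= RGB(222, 123, 36)


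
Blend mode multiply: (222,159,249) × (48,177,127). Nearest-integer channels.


Multiply: C = A×B/255, rounded to nearest integer
R: 222×48/255 = 10656/255 ≈ 41.788 → 42
G: 159×177/255 = 28143/255 ≈ 110.365 → 110
B: 249×127/255 = 31623/255 ≈ 124.012 → 124
= RGB(42, 110, 124)


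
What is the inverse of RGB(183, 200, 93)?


Invert: (255-R, 255-G, 255-B)
R: 255-183 = 72
G: 255-200 = 55
B: 255-93 = 162
= RGB(72, 55, 162)


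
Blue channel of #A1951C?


Color: #A1951C
R = A1 = 161
G = 95 = 149
B = 1C = 28
Blue = 28


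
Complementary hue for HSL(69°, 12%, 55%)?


Complement = opposite side of color wheel = hue + 180°
H' = (69 + 180) mod 360 = 249°
S and L unchanged.
= HSL(249°, 12%, 55%)


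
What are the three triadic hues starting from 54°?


Triadic: equally spaced at 120° intervals
H1 = 54°
H2 = (54 + 120) mod 360 = 174°
H3 = (54 + 240) mod 360 = 294°
Triadic = 54°, 174°, 294°


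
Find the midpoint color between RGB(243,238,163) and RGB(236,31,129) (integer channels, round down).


Midpoint: each channel = ⌊(C₁+C₂)/2⌋
R: ⌊(243+236)/2⌋ = 239
G: ⌊(238+31)/2⌋ = 134
B: ⌊(163+129)/2⌋ = 146
= RGB(239, 134, 146)


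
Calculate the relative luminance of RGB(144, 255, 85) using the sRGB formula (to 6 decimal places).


Linearize each channel (sRGB transfer function): c = v/255; c_lin = c/12.92 if c ≤ 0.04045, else ((c+0.055)/1.055)^2.4
  R: 144/255 ≈ 0.564706 > 0.04045 → ((0.564706+0.055)/1.055)^2.4 ≈ 0.278894
  G: 255/255 ≈ 1.000000 > 0.04045 → ((1.000000+0.055)/1.055)^2.4 ≈ 1.000000
  B: 85/255 ≈ 0.333333 > 0.04045 → ((0.333333+0.055)/1.055)^2.4 ≈ 0.090842
R_lin = 0.278894, G_lin = 1.000000, B_lin = 0.090842
L = 0.2126×R + 0.7152×G + 0.0722×B
L = 0.2126×0.278894 + 0.7152×1.000000 + 0.0722×0.090842
L ≈ 0.781052


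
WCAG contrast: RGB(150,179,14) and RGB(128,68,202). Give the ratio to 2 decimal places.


Linearize each sRGB channel c=v/255: c/12.92 if c ≤ 0.04045 else ((c+0.055)/1.055)^2.4
L = 0.2126×R_lin + 0.7152×G_lin + 0.0722×B_lin
Color 1 (150,179,14):
  R=150: 150/255≈0.5882 > 0.04045 → ((0.5882+0.055)/1.055)^2.4 ≈ 0.30499
  G=179: 179/255≈0.7020 > 0.04045 → ((0.7020+0.055)/1.055)^2.4 ≈ 0.45079
  B=14: 14/255≈0.0549 > 0.04045 → ((0.0549+0.055)/1.055)^2.4 ≈ 0.00439
  L1 = 0.2126×0.30499 + 0.7152×0.45079 + 0.0722×0.00439 ≈ 0.38756
Color 2 (128,68,202):
  R=128: 128/255≈0.5020 > 0.04045 → ((0.5020+0.055)/1.055)^2.4 ≈ 0.21586
  G=68: 68/255≈0.2667 > 0.04045 → ((0.2667+0.055)/1.055)^2.4 ≈ 0.05781
  B=202: 202/255≈0.7922 > 0.04045 → ((0.7922+0.055)/1.055)^2.4 ≈ 0.59062
  L2 = 0.2126×0.21586 + 0.7152×0.05781 + 0.0722×0.59062 ≈ 0.12988
Lighter = 0.38756, Darker = 0.12988
Ratio = (L_lighter + 0.05) / (L_darker + 0.05)
Ratio = (0.38756 + 0.05) / (0.12988 + 0.05) = 0.43756 / 0.17988 ≈ 2.4325
Ratio ≈ 2.43:1


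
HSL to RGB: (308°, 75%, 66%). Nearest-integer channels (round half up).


H=308°, S=0.75, L=0.66
C = (1-|2L-1|)×S = (1-|0.32|)×0.75 = 0.51
H' = H/60 = 308/60 ≈ 5.1333; X = C×(1-|H' mod 2 - 1|) = 0.442
m = L - C/2 = 0.66 - 0.255 = 0.405
Sector ⌊H'⌋ = 5 → (R',G',B') = (0.51, 0.0, 0.442)
RGB = ((R'+m)×255, (G'+m)×255, (B'+m)×255) = (233.325, 103.275, 215.985)
Round half up → RGB(233, 103, 216)


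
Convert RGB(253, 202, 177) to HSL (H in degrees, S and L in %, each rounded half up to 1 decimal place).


Normalize: R'=253/255≈0.9922, G'=202/255≈0.7922, B'=177/255≈0.6941
Max=253/255, Min=177/255, Δ=Max-Min=76/255
L = (Max+Min)/2 = (253+177)/510 = 430/510 = 0.84313… → L = 84.3%
L > 0.5 → S = Δ/(2-Max-Min) = 76/(510-253-177) = 76/80 = 0.95 → S = 95.0%
(the 1/255 factors cancel in S and H, so raw channel differences can be used)
Max is R' → H = 60 × (((G-B)/Δ) mod 6) = 60 × (((202-177)/76) mod 6)
  25/76 = 0.3289…
  H = 60 × 0.3289… = 19.736…° → H = 19.7°
= HSL(19.7°, 95.0%, 84.3%)


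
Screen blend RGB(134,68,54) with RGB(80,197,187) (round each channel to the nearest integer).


Screen: C = 255 - (255-A)×(255-B)/255, rounded to nearest integer
R: 255 - (255-134)×(255-80)/255 = 255 - 21175/255 ≈ 255 - 83.039 = 171.961 → 172
G: 255 - (255-68)×(255-197)/255 = 255 - 10846/255 ≈ 255 - 42.533 = 212.467 → 212
B: 255 - (255-54)×(255-187)/255 = 255 - 13668/255 ≈ 255 - 53.600 = 201.400 → 201
= RGB(172, 212, 201)


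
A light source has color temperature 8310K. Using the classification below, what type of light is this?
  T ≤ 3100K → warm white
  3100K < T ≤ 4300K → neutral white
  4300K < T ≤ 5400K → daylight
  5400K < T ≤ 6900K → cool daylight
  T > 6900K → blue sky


Temperature: 8310K
8310K > 6900K → blue sky
Classification: blue sky


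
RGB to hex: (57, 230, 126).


R = 57 → 39 (hex)
G = 230 → E6 (hex)
B = 126 → 7E (hex)
Hex = #39E67E


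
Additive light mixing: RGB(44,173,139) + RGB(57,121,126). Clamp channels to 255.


Additive: each channel = min(255, C₁+C₂)
R: 44+57 = 101 → 101
G: 173+121 = 294 → 255
B: 139+126 = 265 → 255
= RGB(101, 255, 255)


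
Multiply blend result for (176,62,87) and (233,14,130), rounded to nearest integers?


Multiply: C = A×B/255, rounded to nearest integer
R: 176×233/255 = 41008/255 ≈ 160.816 → 161
G: 62×14/255 = 868/255 ≈ 3.404 → 3
B: 87×130/255 = 11310/255 ≈ 44.353 → 44
= RGB(161, 3, 44)


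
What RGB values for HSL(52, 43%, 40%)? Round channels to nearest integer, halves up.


H=52°, S=0.43, L=0.40
C = (1-|2L-1|)×S = (1-|-0.20|)×0.43 = 0.344
H' = H/60 = 52/60 ≈ 0.8667; X = C×(1-|H' mod 2 - 1|) ≈ 0.2981
m = L - C/2 = 0.40 - 0.172 = 0.228
Sector ⌊H'⌋ = 0 → (R',G',B') = (0.344, ≈0.2981, 0.0)
RGB = ((R'+m)×255, (G'+m)×255, (B'+m)×255) = (145.86, 134.164, 58.14)
Round half up → RGB(146, 134, 58)


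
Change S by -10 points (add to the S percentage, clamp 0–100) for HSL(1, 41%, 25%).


Original S = 41%
Adjustment = -10 percentage points
New S = 41 + (-10) = 31
Clamp to [0, 100] → 31
= HSL(1°, 31%, 25%)


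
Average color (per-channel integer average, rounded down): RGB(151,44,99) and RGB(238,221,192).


Midpoint: each channel = ⌊(C₁+C₂)/2⌋
R: ⌊(151+238)/2⌋ = 194
G: ⌊(44+221)/2⌋ = 132
B: ⌊(99+192)/2⌋ = 145
= RGB(194, 132, 145)


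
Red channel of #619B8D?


Color: #619B8D
R = 61 = 97
G = 9B = 155
B = 8D = 141
Red = 97


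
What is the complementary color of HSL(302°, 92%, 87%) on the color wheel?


Complement = opposite side of color wheel = hue + 180°
H' = (302 + 180) mod 360 = 122°
S and L unchanged.
= HSL(122°, 92%, 87%)


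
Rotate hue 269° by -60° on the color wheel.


New hue = (H + rotation) mod 360
New hue = (269 -60) mod 360
= 209 mod 360
= 209°


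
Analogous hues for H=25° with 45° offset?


Base hue: 25°
Left analog: (25 - 45) mod 360 = 340°
Right analog: (25 + 45) mod 360 = 70°
Analogous hues = 340° and 70°


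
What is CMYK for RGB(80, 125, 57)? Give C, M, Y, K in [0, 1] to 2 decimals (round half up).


R'=80/255≈0.3137, G'=125/255≈0.4902, B'=57/255≈0.2235
K = 1 - max(R',G',B') = 1 - 125/255 = 130/255 = 0.50980… → 0.51
(1-R'-K)/(1-K) simplifies to (max-R)/max with max = 125:
C = (125-80)/125 = 45/125 = 0.36 → 0.36
M = (125-125)/125 = 0/125 = 0 → 0.00
Y = (125-57)/125 = 68/125 = 0.544 → 0.54
= CMYK(0.36, 0.00, 0.54, 0.51)


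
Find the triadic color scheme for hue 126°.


Triadic: equally spaced at 120° intervals
H1 = 126°
H2 = (126 + 120) mod 360 = 246°
H3 = (126 + 240) mod 360 = 6°
Triadic = 126°, 246°, 6°


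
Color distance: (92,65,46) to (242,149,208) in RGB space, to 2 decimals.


d = √[(R₁-R₂)² + (G₁-G₂)² + (B₁-B₂)²]
d = √[(92-242)² + (65-149)² + (46-208)²]
d = √[22500 + 7056 + 26244]
d = √55800
d ≈ 236.22


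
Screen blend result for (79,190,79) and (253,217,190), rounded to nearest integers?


Screen: C = 255 - (255-A)×(255-B)/255, rounded to nearest integer
R: 255 - (255-79)×(255-253)/255 = 255 - 352/255 ≈ 255 - 1.380 = 253.620 → 254
G: 255 - (255-190)×(255-217)/255 = 255 - 2470/255 ≈ 255 - 9.686 = 245.314 → 245
B: 255 - (255-79)×(255-190)/255 = 255 - 11440/255 ≈ 255 - 44.863 = 210.137 → 210
= RGB(254, 245, 210)


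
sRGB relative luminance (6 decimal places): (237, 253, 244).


Linearize each channel (sRGB transfer function): c = v/255; c_lin = c/12.92 if c ≤ 0.04045, else ((c+0.055)/1.055)^2.4
  R: 237/255 ≈ 0.929412 > 0.04045 → ((0.929412+0.055)/1.055)^2.4 ≈ 0.846873
  G: 253/255 ≈ 0.992157 > 0.04045 → ((0.992157+0.055)/1.055)^2.4 ≈ 0.982251
  B: 244/255 ≈ 0.956863 > 0.04045 → ((0.956863+0.055)/1.055)^2.4 ≈ 0.904661
R_lin = 0.846873, G_lin = 0.982251, B_lin = 0.904661
L = 0.2126×R + 0.7152×G + 0.0722×B
L = 0.2126×0.846873 + 0.7152×0.982251 + 0.0722×0.904661
L ≈ 0.947867


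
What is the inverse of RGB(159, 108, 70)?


Invert: (255-R, 255-G, 255-B)
R: 255-159 = 96
G: 255-108 = 147
B: 255-70 = 185
= RGB(96, 147, 185)


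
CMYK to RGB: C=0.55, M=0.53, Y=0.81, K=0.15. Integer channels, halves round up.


R = 255 × (1-C) × (1-K) = 255 × 0.45 × 0.85 = 97.5375 → 98
G = 255 × (1-M) × (1-K) = 255 × 0.47 × 0.85 = 101.8725 → 102
B = 255 × (1-Y) × (1-K) = 255 × 0.19 × 0.85 = 41.1825 → 41
= RGB(98, 102, 41)


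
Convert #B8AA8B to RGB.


B8 → 184 (R)
AA → 170 (G)
8B → 139 (B)
= RGB(184, 170, 139)


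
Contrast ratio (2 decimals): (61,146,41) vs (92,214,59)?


Linearize each sRGB channel c=v/255: c/12.92 if c ≤ 0.04045 else ((c+0.055)/1.055)^2.4
L = 0.2126×R_lin + 0.7152×G_lin + 0.0722×B_lin
Color 1 (61,146,41):
  R=61: 61/255≈0.2392 > 0.04045 → ((0.2392+0.055)/1.055)^2.4 ≈ 0.04667
  G=146: 146/255≈0.5725 > 0.04045 → ((0.5725+0.055)/1.055)^2.4 ≈ 0.28744
  B=41: 41/255≈0.1608 > 0.04045 → ((0.1608+0.055)/1.055)^2.4 ≈ 0.02217
  L1 = 0.2126×0.04667 + 0.7152×0.28744 + 0.0722×0.02217 ≈ 0.21710
Color 2 (92,214,59):
  R=92: 92/255≈0.3608 > 0.04045 → ((0.3608+0.055)/1.055)^2.4 ≈ 0.10702
  G=214: 214/255≈0.8392 > 0.04045 → ((0.8392+0.055)/1.055)^2.4 ≈ 0.67244
  B=59: 59/255≈0.2314 > 0.04045 → ((0.2314+0.055)/1.055)^2.4 ≈ 0.04374
  L2 = 0.2126×0.10702 + 0.7152×0.67244 + 0.0722×0.04374 ≈ 0.50684
Lighter = 0.50684, Darker = 0.21710
Ratio = (L_lighter + 0.05) / (L_darker + 0.05)
Ratio = (0.50684 + 0.05) / (0.21710 + 0.05) = 0.55684 / 0.26710 ≈ 2.0848
Ratio ≈ 2.08:1


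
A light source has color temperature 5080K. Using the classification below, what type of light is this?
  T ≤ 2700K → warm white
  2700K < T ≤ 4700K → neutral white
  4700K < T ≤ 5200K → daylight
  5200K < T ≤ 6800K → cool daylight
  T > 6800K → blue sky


Temperature: 5080K
4700K < 5080K ≤ 5200K → daylight
Classification: daylight


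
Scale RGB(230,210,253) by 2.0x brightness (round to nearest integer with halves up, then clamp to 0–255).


Multiply each channel by 2.0, round half up, clamp to [0, 255]
R: 230×2.0 = 460 → clamp → 255
G: 210×2.0 = 420 → clamp → 255
B: 253×2.0 = 506 → clamp → 255
= RGB(255, 255, 255)


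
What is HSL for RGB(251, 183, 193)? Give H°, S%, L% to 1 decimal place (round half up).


Normalize: R'=251/255≈0.9843, G'=183/255≈0.7176, B'=193/255≈0.7569
Max=251/255, Min=183/255, Δ=Max-Min=68/255
L = (Max+Min)/2 = (251+183)/510 = 434/510 = 0.85098… → L = 85.1%
L > 0.5 → S = Δ/(2-Max-Min) = 68/(510-251-183) = 68/76 = 0.89473… → S = 89.5%
(the 1/255 factors cancel in S and H, so raw channel differences can be used)
Max is R' → H = 60 × (((G-B)/Δ) mod 6) = 60 × (((183-193)/68) mod 6)
  (-10)/68 = -0.1470…; negative, so add 6 → 5.8529…
  H = 60 × 5.8529… = 351.176…° → H = 351.2°
= HSL(351.2°, 89.5%, 85.1%)


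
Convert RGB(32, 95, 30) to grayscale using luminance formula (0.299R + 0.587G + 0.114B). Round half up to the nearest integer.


Gray = 0.299×R + 0.587×G + 0.114×B
Gray = 0.299×32 + 0.587×95 + 0.114×30
Gray = 9.568 + 55.765 + 3.420
Gray = 68.753 → round half up → 69
Gray = 69


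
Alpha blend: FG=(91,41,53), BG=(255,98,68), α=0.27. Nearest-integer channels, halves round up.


C = α×F + (1-α)×B, with 1-α = 0.73
R: 0.27×91 + 0.73×255 = 24.57 + 186.15 = 210.72 → 211
G: 0.27×41 + 0.73×98 = 11.07 + 71.54 = 82.61 → 83
B: 0.27×53 + 0.73×68 = 14.31 + 49.64 = 63.95 → 64
= RGB(211, 83, 64)


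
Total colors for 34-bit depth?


Colors = 2^bits = 2^34
= 17,179,869,184 colors


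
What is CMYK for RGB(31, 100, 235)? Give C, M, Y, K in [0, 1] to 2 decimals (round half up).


R'=31/255≈0.1216, G'=100/255≈0.3922, B'=235/255≈0.9216
K = 1 - max(R',G',B') = 1 - 235/255 = 20/255 = 0.07843… → 0.08
(1-R'-K)/(1-K) simplifies to (max-R)/max with max = 235:
C = (235-31)/235 = 204/235 = 0.86808… → 0.87
M = (235-100)/235 = 135/235 = 0.57446… → 0.57
Y = (235-235)/235 = 0/235 = 0 → 0.00
= CMYK(0.87, 0.57, 0.00, 0.08)


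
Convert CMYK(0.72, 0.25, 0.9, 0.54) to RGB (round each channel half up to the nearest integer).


R = 255 × (1-C) × (1-K) = 255 × 0.28 × 0.46 = 32.844 → 33
G = 255 × (1-M) × (1-K) = 255 × 0.75 × 0.46 = 87.975 → 88
B = 255 × (1-Y) × (1-K) = 255 × 0.10 × 0.46 = 11.73 → 12
= RGB(33, 88, 12)


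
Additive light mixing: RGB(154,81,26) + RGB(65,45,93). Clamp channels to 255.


Additive: each channel = min(255, C₁+C₂)
R: 154+65 = 219 → 219
G: 81+45 = 126 → 126
B: 26+93 = 119 → 119
= RGB(219, 126, 119)


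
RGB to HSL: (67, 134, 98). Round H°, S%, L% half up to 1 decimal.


Normalize: R'=67/255≈0.2627, G'=134/255≈0.5255, B'=98/255≈0.3843
Max=134/255, Min=67/255, Δ=Max-Min=67/255
L = (Max+Min)/2 = (134+67)/510 = 201/510 = 0.39411… → L = 39.4%
L ≤ 0.5 → S = Δ/(Max+Min) = 67/(134+67) = 67/201 = 0.33333… → S = 33.3%
(the 1/255 factors cancel in S and H, so raw channel differences can be used)
Max is G' → H = 60 × ((B-R)/Δ + 2) = 60 × ((98-67)/67 + 2)
  31/67 + 2 = 0.4626… + 2 = 2.4626…
  H = 60 × 2.4626… = 147.761…° → H = 147.8°
= HSL(147.8°, 33.3%, 39.4%)


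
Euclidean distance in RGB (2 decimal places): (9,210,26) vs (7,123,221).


d = √[(R₁-R₂)² + (G₁-G₂)² + (B₁-B₂)²]
d = √[(9-7)² + (210-123)² + (26-221)²]
d = √[4 + 7569 + 38025]
d = √45598
d ≈ 213.54


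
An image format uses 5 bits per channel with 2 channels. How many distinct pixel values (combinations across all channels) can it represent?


Total bits = 5 bits/channel × 2 channels = 10 bits
Distinct pixel values = 2^10
= 1,024 pixel values


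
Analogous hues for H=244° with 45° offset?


Base hue: 244°
Left analog: (244 - 45) mod 360 = 199°
Right analog: (244 + 45) mod 360 = 289°
Analogous hues = 199° and 289°


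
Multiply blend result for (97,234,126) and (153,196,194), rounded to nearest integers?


Multiply: C = A×B/255, rounded to nearest integer
R: 97×153/255 = 14841/255 ≈ 58.200 → 58
G: 234×196/255 = 45864/255 ≈ 179.859 → 180
B: 126×194/255 = 24444/255 ≈ 95.859 → 96
= RGB(58, 180, 96)


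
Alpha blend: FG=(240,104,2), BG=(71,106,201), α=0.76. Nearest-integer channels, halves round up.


C = α×F + (1-α)×B, with 1-α = 0.24
R: 0.76×240 + 0.24×71 = 182.40 + 17.04 = 199.44 → 199
G: 0.76×104 + 0.24×106 = 79.04 + 25.44 = 104.48 → 104
B: 0.76×2 + 0.24×201 = 1.52 + 48.24 = 49.76 → 50
= RGB(199, 104, 50)


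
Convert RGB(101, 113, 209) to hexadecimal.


R = 101 → 65 (hex)
G = 113 → 71 (hex)
B = 209 → D1 (hex)
Hex = #6571D1


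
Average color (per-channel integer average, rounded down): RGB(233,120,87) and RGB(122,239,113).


Midpoint: each channel = ⌊(C₁+C₂)/2⌋
R: ⌊(233+122)/2⌋ = 177
G: ⌊(120+239)/2⌋ = 179
B: ⌊(87+113)/2⌋ = 100
= RGB(177, 179, 100)


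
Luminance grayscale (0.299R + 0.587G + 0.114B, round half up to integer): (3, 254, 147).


Gray = 0.299×R + 0.587×G + 0.114×B
Gray = 0.299×3 + 0.587×254 + 0.114×147
Gray = 0.897 + 149.098 + 16.758
Gray = 166.753 → round half up → 167
Gray = 167


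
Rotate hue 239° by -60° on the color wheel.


New hue = (H + rotation) mod 360
New hue = (239 -60) mod 360
= 179 mod 360
= 179°


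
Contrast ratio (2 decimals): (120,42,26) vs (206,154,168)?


Linearize each sRGB channel c=v/255: c/12.92 if c ≤ 0.04045 else ((c+0.055)/1.055)^2.4
L = 0.2126×R_lin + 0.7152×G_lin + 0.0722×B_lin
Color 1 (120,42,26):
  R=120: 120/255≈0.4706 > 0.04045 → ((0.4706+0.055)/1.055)^2.4 ≈ 0.18782
  G=42: 42/255≈0.1647 > 0.04045 → ((0.1647+0.055)/1.055)^2.4 ≈ 0.02315
  B=26: 26/255≈0.1020 > 0.04045 → ((0.1020+0.055)/1.055)^2.4 ≈ 0.01033
  L1 = 0.2126×0.18782 + 0.7152×0.02315 + 0.0722×0.01033 ≈ 0.05724
Color 2 (206,154,168):
  R=206: 206/255≈0.8078 > 0.04045 → ((0.8078+0.055)/1.055)^2.4 ≈ 0.61721
  G=154: 154/255≈0.6039 > 0.04045 → ((0.6039+0.055)/1.055)^2.4 ≈ 0.32314
  B=168: 168/255≈0.6588 > 0.04045 → ((0.6588+0.055)/1.055)^2.4 ≈ 0.39157
  L2 = 0.2126×0.61721 + 0.7152×0.32314 + 0.0722×0.39157 ≈ 0.39060
Lighter = 0.39060, Darker = 0.05724
Ratio = (L_lighter + 0.05) / (L_darker + 0.05)
Ratio = (0.39060 + 0.05) / (0.05724 + 0.05) = 0.44060 / 0.10724 ≈ 4.1087
Ratio ≈ 4.11:1


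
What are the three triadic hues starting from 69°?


Triadic: equally spaced at 120° intervals
H1 = 69°
H2 = (69 + 120) mod 360 = 189°
H3 = (69 + 240) mod 360 = 309°
Triadic = 69°, 189°, 309°


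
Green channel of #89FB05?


Color: #89FB05
R = 89 = 137
G = FB = 251
B = 05 = 5
Green = 251


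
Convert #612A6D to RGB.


61 → 97 (R)
2A → 42 (G)
6D → 109 (B)
= RGB(97, 42, 109)


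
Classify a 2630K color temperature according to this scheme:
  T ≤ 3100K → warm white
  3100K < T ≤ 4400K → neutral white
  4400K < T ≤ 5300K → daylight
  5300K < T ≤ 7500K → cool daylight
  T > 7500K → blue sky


Temperature: 2630K
2630K ≤ 3100K → warm white
Classification: warm white


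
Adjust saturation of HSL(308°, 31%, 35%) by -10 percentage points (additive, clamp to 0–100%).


Original S = 31%
Adjustment = -10 percentage points
New S = 31 + (-10) = 21
Clamp to [0, 100] → 21
= HSL(308°, 21%, 35%)


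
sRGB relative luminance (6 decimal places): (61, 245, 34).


Linearize each channel (sRGB transfer function): c = v/255; c_lin = c/12.92 if c ≤ 0.04045, else ((c+0.055)/1.055)^2.4
  R: 61/255 ≈ 0.239216 > 0.04045 → ((0.239216+0.055)/1.055)^2.4 ≈ 0.046665
  G: 245/255 ≈ 0.960784 > 0.04045 → ((0.960784+0.055)/1.055)^2.4 ≈ 0.913099
  B: 34/255 ≈ 0.133333 > 0.04045 → ((0.133333+0.055)/1.055)^2.4 ≈ 0.015996
R_lin = 0.046665, G_lin = 0.913099, B_lin = 0.015996
L = 0.2126×R + 0.7152×G + 0.0722×B
L = 0.2126×0.046665 + 0.7152×0.913099 + 0.0722×0.015996
L ≈ 0.664124


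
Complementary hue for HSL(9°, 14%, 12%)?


Complement = opposite side of color wheel = hue + 180°
H' = (9 + 180) mod 360 = 189°
S and L unchanged.
= HSL(189°, 14%, 12%)


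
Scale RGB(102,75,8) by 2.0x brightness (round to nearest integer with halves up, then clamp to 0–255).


Multiply each channel by 2.0, round half up, clamp to [0, 255]
R: 102×2.0 = 204
G: 75×2.0 = 150
B: 8×2.0 = 16
= RGB(204, 150, 16)


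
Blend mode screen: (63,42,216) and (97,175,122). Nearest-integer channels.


Screen: C = 255 - (255-A)×(255-B)/255, rounded to nearest integer
R: 255 - (255-63)×(255-97)/255 = 255 - 30336/255 ≈ 255 - 118.965 = 136.035 → 136
G: 255 - (255-42)×(255-175)/255 = 255 - 17040/255 ≈ 255 - 66.824 = 188.176 → 188
B: 255 - (255-216)×(255-122)/255 = 255 - 5187/255 ≈ 255 - 20.341 = 234.659 → 235
= RGB(136, 188, 235)


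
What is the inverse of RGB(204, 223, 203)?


Invert: (255-R, 255-G, 255-B)
R: 255-204 = 51
G: 255-223 = 32
B: 255-203 = 52
= RGB(51, 32, 52)


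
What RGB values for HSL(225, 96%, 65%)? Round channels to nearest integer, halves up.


H=225°, S=0.96, L=0.65
C = (1-|2L-1|)×S = (1-|0.30|)×0.96 = 0.672
H' = H/60 = 225/60 ≈ 3.7500; X = C×(1-|H' mod 2 - 1|) = 0.168
m = L - C/2 = 0.65 - 0.336 = 0.314
Sector ⌊H'⌋ = 3 → (R',G',B') = (0.0, 0.168, 0.672)
RGB = ((R'+m)×255, (G'+m)×255, (B'+m)×255) = (80.07, 122.91, 251.43)
Round half up → RGB(80, 123, 251)


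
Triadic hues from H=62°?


Triadic: equally spaced at 120° intervals
H1 = 62°
H2 = (62 + 120) mod 360 = 182°
H3 = (62 + 240) mod 360 = 302°
Triadic = 62°, 182°, 302°


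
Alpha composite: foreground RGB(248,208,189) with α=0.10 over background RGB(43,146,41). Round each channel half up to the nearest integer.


C = α×F + (1-α)×B, with 1-α = 0.90
R: 0.10×248 + 0.90×43 = 24.80 + 38.70 = 63.50 → 64
G: 0.10×208 + 0.90×146 = 20.80 + 131.40 = 152.20 → 152
B: 0.10×189 + 0.90×41 = 18.90 + 36.90 = 55.80 → 56
= RGB(64, 152, 56)


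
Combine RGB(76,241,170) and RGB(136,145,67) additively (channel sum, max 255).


Additive: each channel = min(255, C₁+C₂)
R: 76+136 = 212 → 212
G: 241+145 = 386 → 255
B: 170+67 = 237 → 237
= RGB(212, 255, 237)


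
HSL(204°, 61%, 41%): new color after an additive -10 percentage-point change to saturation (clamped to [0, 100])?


Original S = 61%
Adjustment = -10 percentage points
New S = 61 + (-10) = 51
Clamp to [0, 100] → 51
= HSL(204°, 51%, 41%)


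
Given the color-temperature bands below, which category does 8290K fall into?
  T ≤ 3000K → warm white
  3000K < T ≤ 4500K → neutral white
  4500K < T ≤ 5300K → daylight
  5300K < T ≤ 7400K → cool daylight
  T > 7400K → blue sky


Temperature: 8290K
8290K > 7400K → blue sky
Classification: blue sky


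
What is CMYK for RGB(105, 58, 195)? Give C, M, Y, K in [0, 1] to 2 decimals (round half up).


R'=105/255≈0.4118, G'=58/255≈0.2275, B'=195/255≈0.7647
K = 1 - max(R',G',B') = 1 - 195/255 = 60/255 = 0.23529… → 0.24
(1-R'-K)/(1-K) simplifies to (max-R)/max with max = 195:
C = (195-105)/195 = 90/195 = 0.46153… → 0.46
M = (195-58)/195 = 137/195 = 0.70256… → 0.70
Y = (195-195)/195 = 0/195 = 0 → 0.00
= CMYK(0.46, 0.70, 0.00, 0.24)


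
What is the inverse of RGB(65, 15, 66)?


Invert: (255-R, 255-G, 255-B)
R: 255-65 = 190
G: 255-15 = 240
B: 255-66 = 189
= RGB(190, 240, 189)


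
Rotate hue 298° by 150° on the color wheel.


New hue = (H + rotation) mod 360
New hue = (298 + 150) mod 360
= 448 mod 360
= 88°


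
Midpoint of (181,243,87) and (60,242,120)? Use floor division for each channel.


Midpoint: each channel = ⌊(C₁+C₂)/2⌋
R: ⌊(181+60)/2⌋ = 120
G: ⌊(243+242)/2⌋ = 242
B: ⌊(87+120)/2⌋ = 103
= RGB(120, 242, 103)


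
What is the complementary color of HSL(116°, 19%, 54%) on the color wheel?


Complement = opposite side of color wheel = hue + 180°
H' = (116 + 180) mod 360 = 296°
S and L unchanged.
= HSL(296°, 19%, 54%)


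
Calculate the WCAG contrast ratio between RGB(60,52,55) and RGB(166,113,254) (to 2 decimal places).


Linearize each sRGB channel c=v/255: c/12.92 if c ≤ 0.04045 else ((c+0.055)/1.055)^2.4
L = 0.2126×R_lin + 0.7152×G_lin + 0.0722×B_lin
Color 1 (60,52,55):
  R=60: 60/255≈0.2353 > 0.04045 → ((0.2353+0.055)/1.055)^2.4 ≈ 0.04519
  G=52: 52/255≈0.2039 > 0.04045 → ((0.2039+0.055)/1.055)^2.4 ≈ 0.03434
  B=55: 55/255≈0.2157 > 0.04045 → ((0.2157+0.055)/1.055)^2.4 ≈ 0.03820
  L1 = 0.2126×0.04519 + 0.7152×0.03434 + 0.0722×0.03820 ≈ 0.03692
Color 2 (166,113,254):
  R=166: 166/255≈0.6510 > 0.04045 → ((0.6510+0.055)/1.055)^2.4 ≈ 0.38133
  G=113: 113/255≈0.4431 > 0.04045 → ((0.4431+0.055)/1.055)^2.4 ≈ 0.16513
  B=254: 254/255≈0.9961 > 0.04045 → ((0.9961+0.055)/1.055)^2.4 ≈ 0.99110
  L2 = 0.2126×0.38133 + 0.7152×0.16513 + 0.0722×0.99110 ≈ 0.27073
Lighter = 0.27073, Darker = 0.03692
Ratio = (L_lighter + 0.05) / (L_darker + 0.05)
Ratio = (0.27073 + 0.05) / (0.03692 + 0.05) = 0.32073 / 0.08692 ≈ 3.6897
Ratio ≈ 3.69:1


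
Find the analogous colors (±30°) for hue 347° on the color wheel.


Base hue: 347°
Left analog: (347 - 30) mod 360 = 317°
Right analog: (347 + 30) mod 360 = 17°
Analogous hues = 317° and 17°


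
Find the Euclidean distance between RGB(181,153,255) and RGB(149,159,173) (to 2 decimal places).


d = √[(R₁-R₂)² + (G₁-G₂)² + (B₁-B₂)²]
d = √[(181-149)² + (153-159)² + (255-173)²]
d = √[1024 + 36 + 6724]
d = √7784
d ≈ 88.23


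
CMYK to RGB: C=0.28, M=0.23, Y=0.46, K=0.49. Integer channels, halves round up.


R = 255 × (1-C) × (1-K) = 255 × 0.72 × 0.51 = 93.636 → 94
G = 255 × (1-M) × (1-K) = 255 × 0.77 × 0.51 = 100.1385 → 100
B = 255 × (1-Y) × (1-K) = 255 × 0.54 × 0.51 = 70.227 → 70
= RGB(94, 100, 70)


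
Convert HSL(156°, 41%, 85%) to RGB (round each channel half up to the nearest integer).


H=156°, S=0.41, L=0.85
C = (1-|2L-1|)×S = (1-|0.70|)×0.41 = 0.123
H' = H/60 = 156/60 ≈ 2.6000; X = C×(1-|H' mod 2 - 1|) = 0.0738
m = L - C/2 = 0.85 - 0.0615 = 0.7885
Sector ⌊H'⌋ = 2 → (R',G',B') = (0.0, 0.123, 0.0738)
RGB = ((R'+m)×255, (G'+m)×255, (B'+m)×255) = (201.0675, 232.4325, 219.8865)
Round half up → RGB(201, 232, 220)


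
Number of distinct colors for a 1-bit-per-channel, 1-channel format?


Total bits = 1 bits/channel × 1 channels = 1 bits
Distinct colors = 2^1
= 2 colors


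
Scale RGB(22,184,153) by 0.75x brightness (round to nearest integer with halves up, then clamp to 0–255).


Multiply each channel by 0.75, round half up, clamp to [0, 255]
R: 22×0.75 = 16.5 → round → 17
G: 184×0.75 = 138
B: 153×0.75 = 114.75 → round → 115
= RGB(17, 138, 115)


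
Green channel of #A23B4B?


Color: #A23B4B
R = A2 = 162
G = 3B = 59
B = 4B = 75
Green = 59


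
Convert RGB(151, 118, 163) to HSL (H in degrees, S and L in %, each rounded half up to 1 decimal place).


Normalize: R'=151/255≈0.5922, G'=118/255≈0.4627, B'=163/255≈0.6392
Max=163/255, Min=118/255, Δ=Max-Min=45/255
L = (Max+Min)/2 = (163+118)/510 = 281/510 = 0.55098… → L = 55.1%
L > 0.5 → S = Δ/(2-Max-Min) = 45/(510-163-118) = 45/229 = 0.19650… → S = 19.7%
(the 1/255 factors cancel in S and H, so raw channel differences can be used)
Max is B' → H = 60 × ((R-G)/Δ + 4) = 60 × ((151-118)/45 + 4)
  33/45 + 4 = 0.7333… + 4 = 4.7333…
  H = 60 × 4.7333… = 284° → H = 284.0°
= HSL(284.0°, 19.7%, 55.1%)


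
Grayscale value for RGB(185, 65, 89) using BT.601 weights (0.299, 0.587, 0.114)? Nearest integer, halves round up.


Gray = 0.299×R + 0.587×G + 0.114×B
Gray = 0.299×185 + 0.587×65 + 0.114×89
Gray = 55.315 + 38.155 + 10.146
Gray = 103.616 → round half up → 104
Gray = 104


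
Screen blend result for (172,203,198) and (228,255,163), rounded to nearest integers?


Screen: C = 255 - (255-A)×(255-B)/255, rounded to nearest integer
R: 255 - (255-172)×(255-228)/255 = 255 - 2241/255 ≈ 255 - 8.788 = 246.212 → 246
G: 255 - (255-203)×(255-255)/255 = 255 - 0/255 ≈ 255 - 0.000 = 255.000 → 255
B: 255 - (255-198)×(255-163)/255 = 255 - 5244/255 ≈ 255 - 20.565 = 234.435 → 234
= RGB(246, 255, 234)


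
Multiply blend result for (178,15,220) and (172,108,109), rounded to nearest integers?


Multiply: C = A×B/255, rounded to nearest integer
R: 178×172/255 = 30616/255 ≈ 120.063 → 120
G: 15×108/255 = 1620/255 ≈ 6.353 → 6
B: 220×109/255 = 23980/255 ≈ 94.039 → 94
= RGB(120, 6, 94)


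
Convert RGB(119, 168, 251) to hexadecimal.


R = 119 → 77 (hex)
G = 168 → A8 (hex)
B = 251 → FB (hex)
Hex = #77A8FB


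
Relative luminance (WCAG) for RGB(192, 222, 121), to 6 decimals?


Linearize each channel (sRGB transfer function): c = v/255; c_lin = c/12.92 if c ≤ 0.04045, else ((c+0.055)/1.055)^2.4
  R: 192/255 ≈ 0.752941 > 0.04045 → ((0.752941+0.055)/1.055)^2.4 ≈ 0.527115
  G: 222/255 ≈ 0.870588 > 0.04045 → ((0.870588+0.055)/1.055)^2.4 ≈ 0.730461
  B: 121/255 ≈ 0.474510 > 0.04045 → ((0.474510+0.055)/1.055)^2.4 ≈ 0.191202
R_lin = 0.527115, G_lin = 0.730461, B_lin = 0.191202
L = 0.2126×R + 0.7152×G + 0.0722×B
L = 0.2126×0.527115 + 0.7152×0.730461 + 0.0722×0.191202
L ≈ 0.648295


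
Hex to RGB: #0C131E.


0C → 12 (R)
13 → 19 (G)
1E → 30 (B)
= RGB(12, 19, 30)


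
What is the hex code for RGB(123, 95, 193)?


R = 123 → 7B (hex)
G = 95 → 5F (hex)
B = 193 → C1 (hex)
Hex = #7B5FC1


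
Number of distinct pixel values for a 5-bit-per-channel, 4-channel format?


Total bits = 5 bits/channel × 4 channels = 20 bits
Distinct pixel values = 2^20
= 1,048,576 pixel values


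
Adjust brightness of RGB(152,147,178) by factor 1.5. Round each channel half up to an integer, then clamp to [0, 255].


Multiply each channel by 1.5, round half up, clamp to [0, 255]
R: 152×1.5 = 228
G: 147×1.5 = 220.5 → round → 221
B: 178×1.5 = 267 → clamp → 255
= RGB(228, 221, 255)


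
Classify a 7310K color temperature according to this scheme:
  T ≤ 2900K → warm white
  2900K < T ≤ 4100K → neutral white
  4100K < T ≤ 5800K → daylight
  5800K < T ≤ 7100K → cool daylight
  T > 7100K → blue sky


Temperature: 7310K
7310K > 7100K → blue sky
Classification: blue sky


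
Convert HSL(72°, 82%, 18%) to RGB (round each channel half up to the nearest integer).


H=72°, S=0.82, L=0.18
C = (1-|2L-1|)×S = (1-|-0.64|)×0.82 = 0.2952
H' = H/60 = 72/60 ≈ 1.2000; X = C×(1-|H' mod 2 - 1|) = 0.23616
m = L - C/2 = 0.18 - 0.1476 = 0.0324
Sector ⌊H'⌋ = 1 → (R',G',B') = (0.23616, 0.2952, 0.0)
RGB = ((R'+m)×255, (G'+m)×255, (B'+m)×255) = (68.4828, 83.538, 8.262)
Round half up → RGB(68, 84, 8)


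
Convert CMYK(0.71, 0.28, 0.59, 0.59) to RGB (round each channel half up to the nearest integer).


R = 255 × (1-C) × (1-K) = 255 × 0.29 × 0.41 = 30.3195 → 30
G = 255 × (1-M) × (1-K) = 255 × 0.72 × 0.41 = 75.276 → 75
B = 255 × (1-Y) × (1-K) = 255 × 0.41 × 0.41 = 42.8655 → 43
= RGB(30, 75, 43)


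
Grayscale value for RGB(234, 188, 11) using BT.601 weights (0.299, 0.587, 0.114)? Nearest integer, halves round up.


Gray = 0.299×R + 0.587×G + 0.114×B
Gray = 0.299×234 + 0.587×188 + 0.114×11
Gray = 69.966 + 110.356 + 1.254
Gray = 181.576 → round half up → 182
Gray = 182


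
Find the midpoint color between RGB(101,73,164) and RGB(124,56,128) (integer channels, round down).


Midpoint: each channel = ⌊(C₁+C₂)/2⌋
R: ⌊(101+124)/2⌋ = 112
G: ⌊(73+56)/2⌋ = 64
B: ⌊(164+128)/2⌋ = 146
= RGB(112, 64, 146)


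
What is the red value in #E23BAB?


Color: #E23BAB
R = E2 = 226
G = 3B = 59
B = AB = 171
Red = 226


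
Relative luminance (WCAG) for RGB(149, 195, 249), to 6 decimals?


Linearize each channel (sRGB transfer function): c = v/255; c_lin = c/12.92 if c ≤ 0.04045, else ((c+0.055)/1.055)^2.4
  R: 149/255 ≈ 0.584314 > 0.04045 → ((0.584314+0.055)/1.055)^2.4 ≈ 0.300544
  G: 195/255 ≈ 0.764706 > 0.04045 → ((0.764706+0.055)/1.055)^2.4 ≈ 0.545724
  B: 249/255 ≈ 0.976471 > 0.04045 → ((0.976471+0.055)/1.055)^2.4 ≈ 0.947307
R_lin = 0.300544, G_lin = 0.545724, B_lin = 0.947307
L = 0.2126×R + 0.7152×G + 0.0722×B
L = 0.2126×0.300544 + 0.7152×0.545724 + 0.0722×0.947307
L ≈ 0.522593


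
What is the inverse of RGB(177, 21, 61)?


Invert: (255-R, 255-G, 255-B)
R: 255-177 = 78
G: 255-21 = 234
B: 255-61 = 194
= RGB(78, 234, 194)


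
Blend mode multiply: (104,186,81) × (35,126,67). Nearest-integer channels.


Multiply: C = A×B/255, rounded to nearest integer
R: 104×35/255 = 3640/255 ≈ 14.275 → 14
G: 186×126/255 = 23436/255 ≈ 91.906 → 92
B: 81×67/255 = 5427/255 ≈ 21.282 → 21
= RGB(14, 92, 21)


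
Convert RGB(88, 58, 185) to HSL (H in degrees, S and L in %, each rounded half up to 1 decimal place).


Normalize: R'=88/255≈0.3451, G'=58/255≈0.2275, B'=185/255≈0.7255
Max=185/255, Min=58/255, Δ=Max-Min=127/255
L = (Max+Min)/2 = (185+58)/510 = 243/510 = 0.47647… → L = 47.6%
L ≤ 0.5 → S = Δ/(Max+Min) = 127/(185+58) = 127/243 = 0.52263… → S = 52.3%
(the 1/255 factors cancel in S and H, so raw channel differences can be used)
Max is B' → H = 60 × ((R-G)/Δ + 4) = 60 × ((88-58)/127 + 4)
  30/127 + 4 = 0.2362… + 4 = 4.2362…
  H = 60 × 4.2362… = 254.173…° → H = 254.2°
= HSL(254.2°, 52.3%, 47.6%)


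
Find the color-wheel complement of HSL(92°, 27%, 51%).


Complement = opposite side of color wheel = hue + 180°
H' = (92 + 180) mod 360 = 272°
S and L unchanged.
= HSL(272°, 27%, 51%)


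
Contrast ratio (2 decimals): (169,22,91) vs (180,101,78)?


Linearize each sRGB channel c=v/255: c/12.92 if c ≤ 0.04045 else ((c+0.055)/1.055)^2.4
L = 0.2126×R_lin + 0.7152×G_lin + 0.0722×B_lin
Color 1 (169,22,91):
  R=169: 169/255≈0.6627 > 0.04045 → ((0.6627+0.055)/1.055)^2.4 ≈ 0.39676
  G=22: 22/255≈0.0863 > 0.04045 → ((0.0863+0.055)/1.055)^2.4 ≈ 0.00802
  B=91: 91/255≈0.3569 > 0.04045 → ((0.3569+0.055)/1.055)^2.4 ≈ 0.10462
  L1 = 0.2126×0.39676 + 0.7152×0.00802 + 0.0722×0.10462 ≈ 0.09764
Color 2 (180,101,78):
  R=180: 180/255≈0.7059 > 0.04045 → ((0.7059+0.055)/1.055)^2.4 ≈ 0.45641
  G=101: 101/255≈0.3961 > 0.04045 → ((0.3961+0.055)/1.055)^2.4 ≈ 0.13014
  B=78: 78/255≈0.3059 > 0.04045 → ((0.3059+0.055)/1.055)^2.4 ≈ 0.07619
  L2 = 0.2126×0.45641 + 0.7152×0.13014 + 0.0722×0.07619 ≈ 0.19561
Lighter = 0.19561, Darker = 0.09764
Ratio = (L_lighter + 0.05) / (L_darker + 0.05)
Ratio = (0.19561 + 0.05) / (0.09764 + 0.05) = 0.24561 / 0.14764 ≈ 1.6635
Ratio ≈ 1.66:1


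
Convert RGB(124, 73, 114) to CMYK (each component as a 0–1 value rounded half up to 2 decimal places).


R'=124/255≈0.4863, G'=73/255≈0.2863, B'=114/255≈0.4471
K = 1 - max(R',G',B') = 1 - 124/255 = 131/255 = 0.51372… → 0.51
(1-R'-K)/(1-K) simplifies to (max-R)/max with max = 124:
C = (124-124)/124 = 0/124 = 0 → 0.00
M = (124-73)/124 = 51/124 = 0.41129… → 0.41
Y = (124-114)/124 = 10/124 = 0.08064… → 0.08
= CMYK(0.00, 0.41, 0.08, 0.51)


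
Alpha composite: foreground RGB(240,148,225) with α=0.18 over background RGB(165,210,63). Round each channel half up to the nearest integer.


C = α×F + (1-α)×B, with 1-α = 0.82
R: 0.18×240 + 0.82×165 = 43.20 + 135.30 = 178.50 → 179
G: 0.18×148 + 0.82×210 = 26.64 + 172.20 = 198.84 → 199
B: 0.18×225 + 0.82×63 = 40.50 + 51.66 = 92.16 → 92
= RGB(179, 199, 92)


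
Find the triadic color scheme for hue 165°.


Triadic: equally spaced at 120° intervals
H1 = 165°
H2 = (165 + 120) mod 360 = 285°
H3 = (165 + 240) mod 360 = 45°
Triadic = 165°, 285°, 45°


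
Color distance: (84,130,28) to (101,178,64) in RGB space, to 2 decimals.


d = √[(R₁-R₂)² + (G₁-G₂)² + (B₁-B₂)²]
d = √[(84-101)² + (130-178)² + (28-64)²]
d = √[289 + 2304 + 1296]
d = √3889
d ≈ 62.36


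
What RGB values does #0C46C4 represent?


0C → 12 (R)
46 → 70 (G)
C4 → 196 (B)
= RGB(12, 70, 196)


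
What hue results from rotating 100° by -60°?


New hue = (H + rotation) mod 360
New hue = (100 -60) mod 360
= 40 mod 360
= 40°


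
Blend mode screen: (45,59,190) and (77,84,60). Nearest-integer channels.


Screen: C = 255 - (255-A)×(255-B)/255, rounded to nearest integer
R: 255 - (255-45)×(255-77)/255 = 255 - 37380/255 ≈ 255 - 146.588 = 108.412 → 108
G: 255 - (255-59)×(255-84)/255 = 255 - 33516/255 ≈ 255 - 131.435 = 123.565 → 124
B: 255 - (255-190)×(255-60)/255 = 255 - 12675/255 ≈ 255 - 49.706 = 205.294 → 205
= RGB(108, 124, 205)


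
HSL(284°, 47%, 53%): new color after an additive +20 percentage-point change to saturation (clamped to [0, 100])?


Original S = 47%
Adjustment = +20 percentage points
New S = 47 + (20) = 67
Clamp to [0, 100] → 67
= HSL(284°, 67%, 53%)


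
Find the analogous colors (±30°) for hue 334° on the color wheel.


Base hue: 334°
Left analog: (334 - 30) mod 360 = 304°
Right analog: (334 + 30) mod 360 = 4°
Analogous hues = 304° and 4°


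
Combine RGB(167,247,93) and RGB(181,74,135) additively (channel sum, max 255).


Additive: each channel = min(255, C₁+C₂)
R: 167+181 = 348 → 255
G: 247+74 = 321 → 255
B: 93+135 = 228 → 228
= RGB(255, 255, 228)


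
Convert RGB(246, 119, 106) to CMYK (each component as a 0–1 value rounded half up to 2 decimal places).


R'=246/255≈0.9647, G'=119/255≈0.4667, B'=106/255≈0.4157
K = 1 - max(R',G',B') = 1 - 246/255 = 9/255 = 0.03529… → 0.04
(1-R'-K)/(1-K) simplifies to (max-R)/max with max = 246:
C = (246-246)/246 = 0/246 = 0 → 0.00
M = (246-119)/246 = 127/246 = 0.51626… → 0.52
Y = (246-106)/246 = 140/246 = 0.56910… → 0.57
= CMYK(0.00, 0.52, 0.57, 0.04)


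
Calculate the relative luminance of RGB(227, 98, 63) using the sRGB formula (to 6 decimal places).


Linearize each channel (sRGB transfer function): c = v/255; c_lin = c/12.92 if c ≤ 0.04045, else ((c+0.055)/1.055)^2.4
  R: 227/255 ≈ 0.890196 > 0.04045 → ((0.890196+0.055)/1.055)^2.4 ≈ 0.768151
  G: 98/255 ≈ 0.384314 > 0.04045 → ((0.384314+0.055)/1.055)^2.4 ≈ 0.122139
  B: 63/255 ≈ 0.247059 > 0.04045 → ((0.247059+0.055)/1.055)^2.4 ≈ 0.049707
R_lin = 0.768151, G_lin = 0.122139, B_lin = 0.049707
L = 0.2126×R + 0.7152×G + 0.0722×B
L = 0.2126×0.768151 + 0.7152×0.122139 + 0.0722×0.049707
L ≈ 0.254251


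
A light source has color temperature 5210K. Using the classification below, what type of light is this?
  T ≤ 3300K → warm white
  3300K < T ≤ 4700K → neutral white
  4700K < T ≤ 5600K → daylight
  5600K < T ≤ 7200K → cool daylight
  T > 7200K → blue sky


Temperature: 5210K
4700K < 5210K ≤ 5600K → daylight
Classification: daylight


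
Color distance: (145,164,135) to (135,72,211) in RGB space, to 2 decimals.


d = √[(R₁-R₂)² + (G₁-G₂)² + (B₁-B₂)²]
d = √[(145-135)² + (164-72)² + (135-211)²]
d = √[100 + 8464 + 5776]
d = √14340
d ≈ 119.75


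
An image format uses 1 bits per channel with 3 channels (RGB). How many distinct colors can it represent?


Total bits = 1 bits/channel × 3 channels = 3 bits
Distinct colors = 2^3
= 8 colors


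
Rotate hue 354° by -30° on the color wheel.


New hue = (H + rotation) mod 360
New hue = (354 -30) mod 360
= 324 mod 360
= 324°


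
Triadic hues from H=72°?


Triadic: equally spaced at 120° intervals
H1 = 72°
H2 = (72 + 120) mod 360 = 192°
H3 = (72 + 240) mod 360 = 312°
Triadic = 72°, 192°, 312°


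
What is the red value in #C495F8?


Color: #C495F8
R = C4 = 196
G = 95 = 149
B = F8 = 248
Red = 196


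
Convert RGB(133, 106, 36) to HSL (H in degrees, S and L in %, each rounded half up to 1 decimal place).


Normalize: R'=133/255≈0.5216, G'=106/255≈0.4157, B'=36/255≈0.1412
Max=133/255, Min=36/255, Δ=Max-Min=97/255
L = (Max+Min)/2 = (133+36)/510 = 169/510 = 0.33137… → L = 33.1%
L ≤ 0.5 → S = Δ/(Max+Min) = 97/(133+36) = 97/169 = 0.57396… → S = 57.4%
(the 1/255 factors cancel in S and H, so raw channel differences can be used)
Max is R' → H = 60 × (((G-B)/Δ) mod 6) = 60 × (((106-36)/97) mod 6)
  70/97 = 0.7216…
  H = 60 × 0.7216… = 43.298…° → H = 43.3°
= HSL(43.3°, 57.4%, 33.1%)


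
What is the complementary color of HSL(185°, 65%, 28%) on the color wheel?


Complement = opposite side of color wheel = hue + 180°
H' = (185 + 180) mod 360 = 5°
S and L unchanged.
= HSL(5°, 65%, 28%)
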